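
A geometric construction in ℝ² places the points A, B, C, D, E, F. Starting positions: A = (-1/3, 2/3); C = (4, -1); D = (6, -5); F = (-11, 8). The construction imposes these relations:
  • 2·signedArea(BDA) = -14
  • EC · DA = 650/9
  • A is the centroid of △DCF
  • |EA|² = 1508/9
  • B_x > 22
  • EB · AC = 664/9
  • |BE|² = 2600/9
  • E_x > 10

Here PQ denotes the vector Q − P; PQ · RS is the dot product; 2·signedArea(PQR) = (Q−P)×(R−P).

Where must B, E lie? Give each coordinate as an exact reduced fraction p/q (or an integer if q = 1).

1. E_x = 31/3  [line 19/3·x + -17/3·y + -929/9 = 0 ∩ |EA|² = 1508/9]
2. E_y = -20/3  [line 19/3·x + -17/3·y + -929/9 = 0 ∩ |EA|² = 1508/9]
   → E = (31/3, -20/3)
3. B_x = 23  [2·signedArea(BDA) = -14 ∩ EB · AC = 664/9]
4. B_y = -18  [2·signedArea(BDA) = -14 ∩ EB · AC = 664/9]
   → B = (23, -18)

B = (23, -18)
E = (31/3, -20/3)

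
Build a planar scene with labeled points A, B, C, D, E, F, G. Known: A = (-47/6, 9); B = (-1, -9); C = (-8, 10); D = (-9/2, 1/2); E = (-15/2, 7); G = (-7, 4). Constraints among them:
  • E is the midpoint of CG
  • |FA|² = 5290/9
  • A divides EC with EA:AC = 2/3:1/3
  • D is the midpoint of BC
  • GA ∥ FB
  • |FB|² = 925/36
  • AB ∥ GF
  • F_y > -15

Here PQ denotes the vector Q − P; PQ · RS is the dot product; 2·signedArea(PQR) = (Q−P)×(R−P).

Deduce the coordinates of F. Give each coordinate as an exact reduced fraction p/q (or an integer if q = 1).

1. F_x = -1/6  [GA ∥ FB ∩ AB ∥ GF]
2. F_y = -14  [GA ∥ FB ∩ AB ∥ GF]
   → F = (-1/6, -14)

F = (-1/6, -14)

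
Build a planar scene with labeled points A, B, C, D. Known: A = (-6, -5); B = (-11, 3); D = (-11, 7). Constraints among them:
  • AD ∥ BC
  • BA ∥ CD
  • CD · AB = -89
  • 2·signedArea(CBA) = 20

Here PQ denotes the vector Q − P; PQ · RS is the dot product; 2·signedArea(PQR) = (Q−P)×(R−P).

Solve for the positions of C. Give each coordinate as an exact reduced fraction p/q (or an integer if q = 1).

C = (-16, 15)

1. C_x = -16  [BA ∥ CD ∩ AD ∥ BC]
2. C_y = 15  [BA ∥ CD ∩ AD ∥ BC]
   → C = (-16, 15)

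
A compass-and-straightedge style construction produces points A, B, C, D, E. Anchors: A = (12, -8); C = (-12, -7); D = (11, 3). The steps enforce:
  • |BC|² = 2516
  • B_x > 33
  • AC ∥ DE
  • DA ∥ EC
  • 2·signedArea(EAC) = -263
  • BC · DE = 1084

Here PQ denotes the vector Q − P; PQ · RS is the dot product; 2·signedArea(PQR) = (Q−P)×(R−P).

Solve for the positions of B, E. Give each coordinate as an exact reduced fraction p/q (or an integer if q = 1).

1. E_x = -13  [DA ∥ EC ∩ AC ∥ DE]
2. E_y = 4  [DA ∥ EC ∩ AC ∥ DE]
   → E = (-13, 4)
3. B_x = 34  [line 24·x + -1·y + -803 = 0 ∩ |BC|² = 2516]
4. B_y = 13  [line 24·x + -1·y + -803 = 0 ∩ |BC|² = 2516]
   → B = (34, 13)

B = (34, 13)
E = (-13, 4)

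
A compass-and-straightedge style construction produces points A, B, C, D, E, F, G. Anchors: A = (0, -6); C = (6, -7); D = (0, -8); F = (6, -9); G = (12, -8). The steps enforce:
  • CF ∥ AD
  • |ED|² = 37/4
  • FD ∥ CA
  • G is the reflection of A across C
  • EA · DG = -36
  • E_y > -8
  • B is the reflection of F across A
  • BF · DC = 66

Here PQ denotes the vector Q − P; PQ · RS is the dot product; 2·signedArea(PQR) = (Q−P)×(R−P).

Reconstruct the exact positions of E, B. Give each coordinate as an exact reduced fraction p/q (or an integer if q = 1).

B = (-6, -3)
E = (3, -15/2)

1. E_x = 3  [EA · DG = -36]
2. E_y = -15/2  [|ED|² = 37/4]
   → E = (3, -15/2)
3. B_x = -6  [B is the reflection of F across A]
4. B_y = -3  [B is the reflection of F across A]
   → B = (-6, -3)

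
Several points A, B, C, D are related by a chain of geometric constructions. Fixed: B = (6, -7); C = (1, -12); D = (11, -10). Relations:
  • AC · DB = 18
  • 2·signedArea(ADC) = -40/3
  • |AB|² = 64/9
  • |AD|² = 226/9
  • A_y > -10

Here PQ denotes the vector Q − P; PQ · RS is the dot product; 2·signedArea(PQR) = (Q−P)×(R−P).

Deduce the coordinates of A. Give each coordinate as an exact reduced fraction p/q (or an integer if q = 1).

1. A_x = 6  [2·signedArea(ADC) = -40/3 ∩ AC · DB = 18]
2. A_y = -29/3  [2·signedArea(ADC) = -40/3 ∩ AC · DB = 18]
   → A = (6, -29/3)

A = (6, -29/3)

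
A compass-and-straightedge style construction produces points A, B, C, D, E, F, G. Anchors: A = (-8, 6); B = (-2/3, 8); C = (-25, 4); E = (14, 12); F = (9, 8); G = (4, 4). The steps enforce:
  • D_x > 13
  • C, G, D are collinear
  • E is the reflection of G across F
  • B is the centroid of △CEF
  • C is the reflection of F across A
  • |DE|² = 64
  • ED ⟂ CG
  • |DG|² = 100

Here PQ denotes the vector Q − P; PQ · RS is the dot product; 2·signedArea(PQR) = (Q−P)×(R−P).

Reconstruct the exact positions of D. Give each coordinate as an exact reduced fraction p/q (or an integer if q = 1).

1. D_x = 14  [C, G, D are collinear ∩ ED ⟂ CG]
2. D_y = 4  [C, G, D are collinear ∩ ED ⟂ CG]
   → D = (14, 4)

D = (14, 4)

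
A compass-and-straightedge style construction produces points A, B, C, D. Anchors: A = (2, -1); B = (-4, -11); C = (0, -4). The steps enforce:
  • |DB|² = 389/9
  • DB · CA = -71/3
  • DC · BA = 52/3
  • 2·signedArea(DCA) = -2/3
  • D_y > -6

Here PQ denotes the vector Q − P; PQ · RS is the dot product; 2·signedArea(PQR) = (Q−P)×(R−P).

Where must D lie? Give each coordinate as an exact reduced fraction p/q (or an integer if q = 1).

1. D_x = -2/3  [DB · CA = -71/3 ∩ DC · BA = 52/3]
2. D_y = -16/3  [DB · CA = -71/3 ∩ DC · BA = 52/3]
   → D = (-2/3, -16/3)

D = (-2/3, -16/3)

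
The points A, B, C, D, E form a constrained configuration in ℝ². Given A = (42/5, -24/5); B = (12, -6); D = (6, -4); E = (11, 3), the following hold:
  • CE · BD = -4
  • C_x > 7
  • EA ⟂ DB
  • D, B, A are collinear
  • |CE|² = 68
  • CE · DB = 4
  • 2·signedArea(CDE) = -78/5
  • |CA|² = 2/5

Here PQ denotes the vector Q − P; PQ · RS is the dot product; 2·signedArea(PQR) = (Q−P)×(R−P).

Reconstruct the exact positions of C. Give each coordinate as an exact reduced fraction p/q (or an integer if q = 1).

C = (39/5, -23/5)

1. C_x = 39/5  [2·signedArea(CDE) = -78/5 ∩ CE · BD = -4]
2. C_y = -23/5  [2·signedArea(CDE) = -78/5 ∩ CE · BD = -4]
   → C = (39/5, -23/5)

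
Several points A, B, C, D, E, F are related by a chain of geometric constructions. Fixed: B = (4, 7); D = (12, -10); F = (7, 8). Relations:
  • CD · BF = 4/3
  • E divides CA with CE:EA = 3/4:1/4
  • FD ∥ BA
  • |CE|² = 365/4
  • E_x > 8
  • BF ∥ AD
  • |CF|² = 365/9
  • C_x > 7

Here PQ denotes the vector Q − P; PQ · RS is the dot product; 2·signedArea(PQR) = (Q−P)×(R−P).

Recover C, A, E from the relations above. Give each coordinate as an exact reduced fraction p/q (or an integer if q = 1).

1. C_x = 23/3  [line -3·x + -1·y + 74/3 = 0 ∩ |CF|² = 365/9]
2. C_y = 5/3  [line -3·x + -1·y + 74/3 = 0 ∩ |CF|² = 365/9]
   → C = (23/3, 5/3)
3. A_x = 9  [BF ∥ AD ∩ FD ∥ BA]
4. A_y = -11  [BF ∥ AD ∩ FD ∥ BA]
   → A = (9, -11)
5. E_x = 26/3  [E divides CA with CE:EA = 3/4:1/4]
6. E_y = -47/6  [E divides CA with CE:EA = 3/4:1/4]
   → E = (26/3, -47/6)

A = (9, -11)
C = (23/3, 5/3)
E = (26/3, -47/6)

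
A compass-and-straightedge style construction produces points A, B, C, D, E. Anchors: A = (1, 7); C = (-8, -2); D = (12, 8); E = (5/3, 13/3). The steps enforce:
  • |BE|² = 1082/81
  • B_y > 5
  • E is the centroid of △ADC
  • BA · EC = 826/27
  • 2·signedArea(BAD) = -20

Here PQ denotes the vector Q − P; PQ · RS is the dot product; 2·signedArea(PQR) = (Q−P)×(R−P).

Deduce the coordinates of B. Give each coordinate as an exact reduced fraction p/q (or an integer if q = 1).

1. B_x = 46/9  [2·signedArea(BAD) = -20 ∩ BA · EC = 826/27]
2. B_y = 50/9  [2·signedArea(BAD) = -20 ∩ BA · EC = 826/27]
   → B = (46/9, 50/9)

B = (46/9, 50/9)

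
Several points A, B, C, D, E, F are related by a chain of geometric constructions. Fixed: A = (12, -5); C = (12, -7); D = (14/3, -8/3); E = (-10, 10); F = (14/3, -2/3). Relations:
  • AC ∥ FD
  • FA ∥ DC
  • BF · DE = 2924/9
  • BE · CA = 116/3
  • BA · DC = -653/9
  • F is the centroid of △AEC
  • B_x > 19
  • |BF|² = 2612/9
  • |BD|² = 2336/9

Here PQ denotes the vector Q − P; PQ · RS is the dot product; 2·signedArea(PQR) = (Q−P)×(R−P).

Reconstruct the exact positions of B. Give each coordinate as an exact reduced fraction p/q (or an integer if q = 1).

1. B_x = 58/3  [BF · DE = 2924/9 ∩ BE · CA = 116/3]
2. B_y = -28/3  [BF · DE = 2924/9 ∩ BE · CA = 116/3]
   → B = (58/3, -28/3)

B = (58/3, -28/3)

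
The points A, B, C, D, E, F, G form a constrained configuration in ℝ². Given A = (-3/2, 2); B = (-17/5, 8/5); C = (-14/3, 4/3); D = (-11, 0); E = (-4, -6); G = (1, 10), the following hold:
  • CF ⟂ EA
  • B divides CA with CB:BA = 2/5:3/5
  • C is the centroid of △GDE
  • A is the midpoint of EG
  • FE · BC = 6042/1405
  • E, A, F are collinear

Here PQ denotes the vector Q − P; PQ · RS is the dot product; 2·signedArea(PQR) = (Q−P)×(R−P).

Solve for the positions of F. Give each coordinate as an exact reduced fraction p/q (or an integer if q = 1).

1. F_x = -554/281  [E, A, F are collinear ∩ CF ⟂ EA]
2. F_y = 138/281  [E, A, F are collinear ∩ CF ⟂ EA]
   → F = (-554/281, 138/281)

F = (-554/281, 138/281)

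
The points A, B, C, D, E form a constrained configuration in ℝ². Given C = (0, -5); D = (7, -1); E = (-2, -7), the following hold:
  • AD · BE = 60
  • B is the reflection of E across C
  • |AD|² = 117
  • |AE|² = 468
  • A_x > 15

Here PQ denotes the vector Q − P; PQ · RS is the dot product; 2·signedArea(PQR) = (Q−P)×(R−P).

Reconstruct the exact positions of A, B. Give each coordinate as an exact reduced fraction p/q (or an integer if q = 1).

A = (16, 5)
B = (2, -3)

1. B_x = 2  [B is the reflection of E across C]
2. B_y = -3  [B is the reflection of E across C]
   → B = (2, -3)
3. A_x = 16  [line 4·x + 4·y + -84 = 0 ∩ |AD|² = 117]
4. A_y = 5  [line 4·x + 4·y + -84 = 0 ∩ |AD|² = 117]
   → A = (16, 5)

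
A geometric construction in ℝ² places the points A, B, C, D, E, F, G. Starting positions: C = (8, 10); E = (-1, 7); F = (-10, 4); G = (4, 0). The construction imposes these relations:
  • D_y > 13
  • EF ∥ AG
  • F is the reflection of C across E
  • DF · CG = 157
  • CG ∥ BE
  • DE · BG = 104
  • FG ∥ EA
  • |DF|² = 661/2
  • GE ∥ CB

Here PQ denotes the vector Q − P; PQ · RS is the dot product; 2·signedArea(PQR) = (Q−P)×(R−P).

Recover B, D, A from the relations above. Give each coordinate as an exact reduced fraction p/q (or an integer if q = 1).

1. B_x = 3  [CG ∥ BE ∩ GE ∥ CB]
2. B_y = 17  [CG ∥ BE ∩ GE ∥ CB]
   → B = (3, 17)
3. D_x = 11/2  [DF · CG = 157 ∩ DE · BG = 104]
4. D_y = 27/2  [DF · CG = 157 ∩ DE · BG = 104]
   → D = (11/2, 27/2)
5. A_x = 13  [EF ∥ AG ∩ FG ∥ EA]
6. A_y = 3  [EF ∥ AG ∩ FG ∥ EA]
   → A = (13, 3)

A = (13, 3)
B = (3, 17)
D = (11/2, 27/2)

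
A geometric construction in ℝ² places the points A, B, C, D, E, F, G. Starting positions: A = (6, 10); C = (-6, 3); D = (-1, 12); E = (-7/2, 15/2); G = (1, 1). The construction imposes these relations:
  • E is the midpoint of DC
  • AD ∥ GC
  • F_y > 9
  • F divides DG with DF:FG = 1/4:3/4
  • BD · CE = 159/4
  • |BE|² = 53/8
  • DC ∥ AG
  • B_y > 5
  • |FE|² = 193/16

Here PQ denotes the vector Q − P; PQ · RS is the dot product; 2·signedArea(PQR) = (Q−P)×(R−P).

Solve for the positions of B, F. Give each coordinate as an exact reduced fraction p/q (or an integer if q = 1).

1. B_x = -19/4  [line -5/2·x + -9/2·y + 47/4 = 0 ∩ |BE|² = 53/8]
2. B_y = 21/4  [line -5/2·x + -9/2·y + 47/4 = 0 ∩ |BE|² = 53/8]
   → B = (-19/4, 21/4)
3. F_x = -1/2  [F divides DG with DF:FG = 1/4:3/4]
4. F_y = 37/4  [F divides DG with DF:FG = 1/4:3/4]
   → F = (-1/2, 37/4)

B = (-19/4, 21/4)
F = (-1/2, 37/4)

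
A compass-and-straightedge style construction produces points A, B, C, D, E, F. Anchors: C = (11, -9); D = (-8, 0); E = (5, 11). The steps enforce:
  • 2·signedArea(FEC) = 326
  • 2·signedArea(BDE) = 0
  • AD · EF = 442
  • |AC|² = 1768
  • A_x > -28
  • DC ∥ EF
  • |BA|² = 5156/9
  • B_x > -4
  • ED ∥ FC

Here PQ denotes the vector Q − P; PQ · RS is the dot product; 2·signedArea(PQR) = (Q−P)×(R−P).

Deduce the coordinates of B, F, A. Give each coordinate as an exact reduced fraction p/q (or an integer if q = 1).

A = (-27, 9)
B = (-11/3, 11/3)
F = (24, 2)

1. F_x = 24  [ED ∥ FC ∩ DC ∥ EF]
2. F_y = 2  [ED ∥ FC ∩ DC ∥ EF]
   → F = (24, 2)
3. A_x = -27  [line -19·x + 9·y + -594 = 0 ∩ |AC|² = 1768]
4. A_y = 9  [line -19·x + 9·y + -594 = 0 ∩ |AC|² = 1768]
   → A = (-27, 9)
5. B_x = -11/3  [line -11·x + 13·y + -88 = 0 ∩ |BA|² = 5156/9]
6. B_y = 11/3  [line -11·x + 13·y + -88 = 0 ∩ |BA|² = 5156/9]
   → B = (-11/3, 11/3)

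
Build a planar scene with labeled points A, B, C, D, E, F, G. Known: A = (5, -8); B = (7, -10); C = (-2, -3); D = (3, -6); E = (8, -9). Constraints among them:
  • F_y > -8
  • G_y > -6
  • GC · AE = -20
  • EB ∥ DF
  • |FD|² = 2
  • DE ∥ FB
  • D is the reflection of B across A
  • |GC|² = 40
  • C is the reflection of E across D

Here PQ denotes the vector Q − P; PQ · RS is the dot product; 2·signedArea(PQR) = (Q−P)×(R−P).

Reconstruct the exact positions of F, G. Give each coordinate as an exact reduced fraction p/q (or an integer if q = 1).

F = (2, -7)
G = (4, -5)

1. F_x = 2  [DE ∥ FB ∩ EB ∥ DF]
2. F_y = -7  [DE ∥ FB ∩ EB ∥ DF]
   → F = (2, -7)
3. G_x = 4  [line -3·x + 1·y + 17 = 0 ∩ |GC|² = 40]
4. G_y = -5  [line -3·x + 1·y + 17 = 0 ∩ |GC|² = 40]
   → G = (4, -5)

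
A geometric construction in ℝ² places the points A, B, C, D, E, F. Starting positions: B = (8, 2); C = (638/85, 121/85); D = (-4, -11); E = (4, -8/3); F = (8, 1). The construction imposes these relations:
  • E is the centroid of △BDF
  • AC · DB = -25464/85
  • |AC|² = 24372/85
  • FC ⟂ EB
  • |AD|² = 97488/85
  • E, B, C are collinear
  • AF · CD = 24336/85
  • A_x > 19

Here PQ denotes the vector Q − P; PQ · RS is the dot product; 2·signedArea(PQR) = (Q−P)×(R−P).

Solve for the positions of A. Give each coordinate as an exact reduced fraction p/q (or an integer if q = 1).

A = (1616/85, 1177/85)

1. A_x = 1616/85  [AF · CD = 24336/85 ∩ AC · DB = -25464/85]
2. A_y = 1177/85  [AF · CD = 24336/85 ∩ AC · DB = -25464/85]
   → A = (1616/85, 1177/85)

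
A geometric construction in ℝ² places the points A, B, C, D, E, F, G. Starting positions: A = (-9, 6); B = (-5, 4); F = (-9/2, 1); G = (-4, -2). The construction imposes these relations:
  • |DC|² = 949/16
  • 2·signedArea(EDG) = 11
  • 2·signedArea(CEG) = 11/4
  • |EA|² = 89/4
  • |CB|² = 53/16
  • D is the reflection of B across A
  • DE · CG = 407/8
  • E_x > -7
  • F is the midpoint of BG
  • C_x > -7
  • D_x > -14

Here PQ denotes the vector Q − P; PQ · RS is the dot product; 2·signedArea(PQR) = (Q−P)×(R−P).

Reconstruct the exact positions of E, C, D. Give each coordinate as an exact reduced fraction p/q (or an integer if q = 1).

1. D_x = -13  [D is the reflection of B across A]
2. D_y = 8  [D is the reflection of B across A]
   → D = (-13, 8)
3. E_x = -13/2  [line 10·x + 9·y + 47 = 0 ∩ |EA|² = 89/4]
4. E_y = 2  [line 10·x + 9·y + 47 = 0 ∩ |EA|² = 89/4]
   → E = (-13/2, 2)
5. C_x = -27/4  [2·signedArea(CEG) = 11/4 ∩ DE · CG = 407/8]
6. C_y = 7/2  [2·signedArea(CEG) = 11/4 ∩ DE · CG = 407/8]
   → C = (-27/4, 7/2)

C = (-27/4, 7/2)
D = (-13, 8)
E = (-13/2, 2)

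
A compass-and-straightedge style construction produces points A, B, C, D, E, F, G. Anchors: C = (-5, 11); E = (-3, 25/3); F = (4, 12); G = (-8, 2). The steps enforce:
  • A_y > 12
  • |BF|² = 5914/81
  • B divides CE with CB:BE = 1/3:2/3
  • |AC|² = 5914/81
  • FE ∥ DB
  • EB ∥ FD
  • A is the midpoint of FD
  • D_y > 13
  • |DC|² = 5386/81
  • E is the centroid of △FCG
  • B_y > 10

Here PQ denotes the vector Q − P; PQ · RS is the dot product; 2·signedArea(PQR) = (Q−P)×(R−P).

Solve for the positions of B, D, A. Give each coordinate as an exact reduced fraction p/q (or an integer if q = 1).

A = (10/3, 116/9)
B = (-13/3, 91/9)
D = (8/3, 124/9)

1. B_x = -13/3  [B divides CE with CB:BE = 1/3:2/3]
2. B_y = 91/9  [B divides CE with CB:BE = 1/3:2/3]
   → B = (-13/3, 91/9)
3. D_x = 8/3  [FE ∥ DB ∩ EB ∥ FD]
4. D_y = 124/9  [FE ∥ DB ∩ EB ∥ FD]
   → D = (8/3, 124/9)
5. A_x = 10/3  [A is the midpoint of FD]
6. A_y = 116/9  [A is the midpoint of FD]
   → A = (10/3, 116/9)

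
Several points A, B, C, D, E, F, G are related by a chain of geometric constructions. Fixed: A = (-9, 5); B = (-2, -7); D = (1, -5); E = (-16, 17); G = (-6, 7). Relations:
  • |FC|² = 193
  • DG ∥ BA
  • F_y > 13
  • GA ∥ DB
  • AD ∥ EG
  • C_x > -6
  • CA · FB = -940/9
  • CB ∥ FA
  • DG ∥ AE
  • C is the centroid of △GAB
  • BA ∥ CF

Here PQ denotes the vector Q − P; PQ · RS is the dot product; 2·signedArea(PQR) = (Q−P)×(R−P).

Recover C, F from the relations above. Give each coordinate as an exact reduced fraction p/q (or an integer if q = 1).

1. C_x = -17/3  [C is the centroid of △GAB]
2. C_y = 5/3  [C is the centroid of △GAB]
   → C = (-17/3, 5/3)
3. F_x = -38/3  [CB ∥ FA ∩ BA ∥ CF]
4. F_y = 41/3  [CB ∥ FA ∩ BA ∥ CF]
   → F = (-38/3, 41/3)

C = (-17/3, 5/3)
F = (-38/3, 41/3)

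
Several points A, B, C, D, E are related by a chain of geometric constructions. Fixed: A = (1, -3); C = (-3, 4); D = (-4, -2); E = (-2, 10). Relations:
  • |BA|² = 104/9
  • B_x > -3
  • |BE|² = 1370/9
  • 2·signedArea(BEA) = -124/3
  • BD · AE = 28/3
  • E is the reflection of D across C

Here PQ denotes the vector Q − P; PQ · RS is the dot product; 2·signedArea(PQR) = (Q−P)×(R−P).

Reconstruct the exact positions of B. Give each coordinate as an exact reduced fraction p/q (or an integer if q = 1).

1. B_x = -7/3  [BD · AE = 28/3 ∩ 2·signedArea(BEA) = -124/3]
2. B_y = -7/3  [BD · AE = 28/3 ∩ 2·signedArea(BEA) = -124/3]
   → B = (-7/3, -7/3)

B = (-7/3, -7/3)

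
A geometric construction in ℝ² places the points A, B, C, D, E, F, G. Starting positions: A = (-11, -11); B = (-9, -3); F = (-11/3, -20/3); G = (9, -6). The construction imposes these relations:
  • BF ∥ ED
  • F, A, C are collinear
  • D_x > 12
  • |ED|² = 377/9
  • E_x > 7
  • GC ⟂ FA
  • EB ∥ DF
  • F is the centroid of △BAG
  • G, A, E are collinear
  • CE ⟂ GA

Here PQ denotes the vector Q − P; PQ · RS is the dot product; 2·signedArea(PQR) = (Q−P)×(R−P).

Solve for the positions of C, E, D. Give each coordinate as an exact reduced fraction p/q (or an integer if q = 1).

1. C_x = 3927/653  [F, A, C are collinear ∩ GC ⟂ FA]
2. C_y = -618/653  [F, A, C are collinear ∩ GC ⟂ FA]
   → C = (3927/653, -618/653)
3. E_x = 81909/11101  [G, A, E are collinear ∩ CE ⟂ GA]
4. E_y = -71106/11101  [G, A, E are collinear ∩ CE ⟂ GA]
   → E = (81909/11101, -71106/11101)
5. D_x = 423343/33303  [EB ∥ DF ∩ BF ∥ ED]
6. D_y = -335429/33303  [EB ∥ DF ∩ BF ∥ ED]
   → D = (423343/33303, -335429/33303)

C = (3927/653, -618/653)
D = (423343/33303, -335429/33303)
E = (81909/11101, -71106/11101)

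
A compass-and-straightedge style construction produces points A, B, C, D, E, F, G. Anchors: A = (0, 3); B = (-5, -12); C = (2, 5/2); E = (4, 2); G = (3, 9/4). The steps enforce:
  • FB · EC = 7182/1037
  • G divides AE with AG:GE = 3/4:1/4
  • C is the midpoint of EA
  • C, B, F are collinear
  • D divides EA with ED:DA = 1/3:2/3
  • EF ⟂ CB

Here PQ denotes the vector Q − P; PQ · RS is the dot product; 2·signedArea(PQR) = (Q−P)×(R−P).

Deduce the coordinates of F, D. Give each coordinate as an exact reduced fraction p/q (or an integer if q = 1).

D = (8/3, 7/3)
F = (2263/1037, 2984/1037)

1. F_x = 2263/1037  [C, B, F are collinear ∩ EF ⟂ CB]
2. F_y = 2984/1037  [C, B, F are collinear ∩ EF ⟂ CB]
   → F = (2263/1037, 2984/1037)
3. D_x = 8/3  [D divides EA with ED:DA = 1/3:2/3]
4. D_y = 7/3  [D divides EA with ED:DA = 1/3:2/3]
   → D = (8/3, 7/3)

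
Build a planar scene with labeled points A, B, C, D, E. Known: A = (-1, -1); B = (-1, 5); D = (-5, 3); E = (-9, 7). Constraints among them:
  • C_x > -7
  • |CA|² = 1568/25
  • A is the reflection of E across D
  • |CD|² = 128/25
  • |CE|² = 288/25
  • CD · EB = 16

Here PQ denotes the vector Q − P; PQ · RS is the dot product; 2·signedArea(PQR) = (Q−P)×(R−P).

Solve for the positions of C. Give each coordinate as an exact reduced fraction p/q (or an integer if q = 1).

1. C_x = -33/5  [line -8·x + 2·y + -62 = 0 ∩ |CD|² = 128/25]
2. C_y = 23/5  [line -8·x + 2·y + -62 = 0 ∩ |CD|² = 128/25]
   → C = (-33/5, 23/5)

C = (-33/5, 23/5)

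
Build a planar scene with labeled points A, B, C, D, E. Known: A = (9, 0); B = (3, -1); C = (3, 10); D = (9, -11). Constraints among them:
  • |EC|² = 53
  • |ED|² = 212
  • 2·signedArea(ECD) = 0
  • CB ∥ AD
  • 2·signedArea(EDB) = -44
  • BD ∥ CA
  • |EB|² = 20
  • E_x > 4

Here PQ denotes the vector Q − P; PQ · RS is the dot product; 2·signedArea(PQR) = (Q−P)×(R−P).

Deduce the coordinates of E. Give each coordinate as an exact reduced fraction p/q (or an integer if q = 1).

1. E_x = 5  [2·signedArea(ECD) = 0 ∩ 2·signedArea(EDB) = -44]
2. E_y = 3  [2·signedArea(ECD) = 0 ∩ 2·signedArea(EDB) = -44]
   → E = (5, 3)

E = (5, 3)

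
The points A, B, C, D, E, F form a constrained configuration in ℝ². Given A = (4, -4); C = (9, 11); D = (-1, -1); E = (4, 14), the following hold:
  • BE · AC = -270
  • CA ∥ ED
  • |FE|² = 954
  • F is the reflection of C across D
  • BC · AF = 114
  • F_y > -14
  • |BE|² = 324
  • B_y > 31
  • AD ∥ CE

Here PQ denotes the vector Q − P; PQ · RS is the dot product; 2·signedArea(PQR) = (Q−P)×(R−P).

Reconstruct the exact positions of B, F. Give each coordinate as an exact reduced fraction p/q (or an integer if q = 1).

B = (4, 32)
F = (-11, -13)

1. B_x = 4  [line -5·x + -15·y + 500 = 0 ∩ |BE|² = 324]
2. B_y = 32  [line -5·x + -15·y + 500 = 0 ∩ |BE|² = 324]
   → B = (4, 32)
3. F_x = -11  [F is the reflection of C across D]
4. F_y = -13  [F is the reflection of C across D]
   → F = (-11, -13)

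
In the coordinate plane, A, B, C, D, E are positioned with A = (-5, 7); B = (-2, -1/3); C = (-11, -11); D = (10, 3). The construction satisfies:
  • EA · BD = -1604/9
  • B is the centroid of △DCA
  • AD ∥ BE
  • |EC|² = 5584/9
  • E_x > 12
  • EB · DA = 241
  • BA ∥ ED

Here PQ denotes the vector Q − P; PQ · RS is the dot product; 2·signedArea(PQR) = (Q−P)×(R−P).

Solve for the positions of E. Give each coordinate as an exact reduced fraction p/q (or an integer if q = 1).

1. E_x = 13  [BA ∥ ED ∩ AD ∥ BE]
2. E_y = -13/3  [BA ∥ ED ∩ AD ∥ BE]
   → E = (13, -13/3)

E = (13, -13/3)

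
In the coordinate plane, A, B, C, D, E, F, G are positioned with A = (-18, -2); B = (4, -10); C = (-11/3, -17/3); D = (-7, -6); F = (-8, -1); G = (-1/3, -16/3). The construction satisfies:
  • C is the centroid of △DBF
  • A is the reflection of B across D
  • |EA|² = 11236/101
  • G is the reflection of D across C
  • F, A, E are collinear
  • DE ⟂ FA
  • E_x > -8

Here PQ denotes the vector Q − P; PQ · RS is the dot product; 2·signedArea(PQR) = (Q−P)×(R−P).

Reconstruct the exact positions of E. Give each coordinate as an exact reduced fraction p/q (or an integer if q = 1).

E = (-758/101, -96/101)

1. E_x = -758/101  [F, A, E are collinear ∩ DE ⟂ FA]
2. E_y = -96/101  [F, A, E are collinear ∩ DE ⟂ FA]
   → E = (-758/101, -96/101)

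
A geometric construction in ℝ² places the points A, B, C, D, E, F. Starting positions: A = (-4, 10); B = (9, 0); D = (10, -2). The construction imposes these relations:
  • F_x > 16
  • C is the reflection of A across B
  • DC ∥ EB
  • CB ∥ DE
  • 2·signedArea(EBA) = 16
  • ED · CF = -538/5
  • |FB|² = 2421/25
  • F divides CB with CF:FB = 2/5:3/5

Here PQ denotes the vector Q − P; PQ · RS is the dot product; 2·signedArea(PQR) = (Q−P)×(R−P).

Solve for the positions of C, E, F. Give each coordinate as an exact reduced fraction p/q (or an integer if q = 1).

C = (22, -10)
E = (-3, 8)
F = (84/5, -6)

1. C_x = 22  [C is the reflection of A across B]
2. C_y = -10  [C is the reflection of A across B]
   → C = (22, -10)
3. E_x = -3  [DC ∥ EB ∩ CB ∥ DE]
4. E_y = 8  [DC ∥ EB ∩ CB ∥ DE]
   → E = (-3, 8)
5. F_x = 84/5  [F divides CB with CF:FB = 2/5:3/5]
6. F_y = -6  [F divides CB with CF:FB = 2/5:3/5]
   → F = (84/5, -6)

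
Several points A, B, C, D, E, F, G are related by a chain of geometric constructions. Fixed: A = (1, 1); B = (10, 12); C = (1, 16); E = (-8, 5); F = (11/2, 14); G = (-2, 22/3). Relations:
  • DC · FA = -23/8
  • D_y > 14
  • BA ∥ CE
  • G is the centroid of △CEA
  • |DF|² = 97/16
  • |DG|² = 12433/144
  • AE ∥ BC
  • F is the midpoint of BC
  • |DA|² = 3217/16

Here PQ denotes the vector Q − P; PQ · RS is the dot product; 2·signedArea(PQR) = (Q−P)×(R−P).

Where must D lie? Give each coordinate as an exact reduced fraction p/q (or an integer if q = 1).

1. D_x = 13/4  [line 9/2·x + 13·y + -1677/8 = 0 ∩ |DA|² = 3217/16]
2. D_y = 15  [line 9/2·x + 13·y + -1677/8 = 0 ∩ |DA|² = 3217/16]
   → D = (13/4, 15)

D = (13/4, 15)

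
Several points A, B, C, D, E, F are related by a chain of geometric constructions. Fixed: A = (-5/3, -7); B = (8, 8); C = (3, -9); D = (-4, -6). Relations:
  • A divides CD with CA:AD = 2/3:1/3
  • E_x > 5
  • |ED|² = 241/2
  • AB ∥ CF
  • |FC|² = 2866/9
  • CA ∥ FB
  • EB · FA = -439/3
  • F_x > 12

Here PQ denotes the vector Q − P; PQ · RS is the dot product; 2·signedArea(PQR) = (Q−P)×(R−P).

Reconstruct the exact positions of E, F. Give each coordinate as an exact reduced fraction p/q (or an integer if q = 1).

E = (11/2, -1/2)
F = (38/3, 6)

1. F_x = 38/3  [CA ∥ FB ∩ AB ∥ CF]
2. F_y = 6  [CA ∥ FB ∩ AB ∥ CF]
   → F = (38/3, 6)
3. E_x = 11/2  [line 43/3·x + 13·y + -217/3 = 0 ∩ |ED|² = 241/2]
4. E_y = -1/2  [line 43/3·x + 13·y + -217/3 = 0 ∩ |ED|² = 241/2]
   → E = (11/2, -1/2)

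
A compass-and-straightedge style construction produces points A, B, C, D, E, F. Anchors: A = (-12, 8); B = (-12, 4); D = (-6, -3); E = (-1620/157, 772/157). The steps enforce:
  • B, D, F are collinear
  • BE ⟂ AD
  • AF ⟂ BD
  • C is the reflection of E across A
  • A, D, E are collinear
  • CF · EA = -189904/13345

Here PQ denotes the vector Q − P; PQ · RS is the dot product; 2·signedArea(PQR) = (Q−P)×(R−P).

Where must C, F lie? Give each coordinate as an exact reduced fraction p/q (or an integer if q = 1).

1. C_x = -2148/157  [C is the reflection of E across A]
2. C_y = 1740/157  [C is the reflection of E across A]
   → C = (-2148/157, 1740/157)
3. F_x = -1188/85  [B, D, F are collinear ∩ AF ⟂ BD]
4. F_y = 536/85  [B, D, F are collinear ∩ AF ⟂ BD]
   → F = (-1188/85, 536/85)

C = (-2148/157, 1740/157)
F = (-1188/85, 536/85)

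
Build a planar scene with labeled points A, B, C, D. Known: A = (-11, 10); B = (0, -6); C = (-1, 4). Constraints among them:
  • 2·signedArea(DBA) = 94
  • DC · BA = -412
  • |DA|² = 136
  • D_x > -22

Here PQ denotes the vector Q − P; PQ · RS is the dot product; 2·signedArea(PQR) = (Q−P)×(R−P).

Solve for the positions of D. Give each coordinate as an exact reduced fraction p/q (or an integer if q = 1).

D = (-21, 16)

1. D_x = -21  [2·signedArea(DBA) = 94 ∩ DC · BA = -412]
2. D_y = 16  [2·signedArea(DBA) = 94 ∩ DC · BA = -412]
   → D = (-21, 16)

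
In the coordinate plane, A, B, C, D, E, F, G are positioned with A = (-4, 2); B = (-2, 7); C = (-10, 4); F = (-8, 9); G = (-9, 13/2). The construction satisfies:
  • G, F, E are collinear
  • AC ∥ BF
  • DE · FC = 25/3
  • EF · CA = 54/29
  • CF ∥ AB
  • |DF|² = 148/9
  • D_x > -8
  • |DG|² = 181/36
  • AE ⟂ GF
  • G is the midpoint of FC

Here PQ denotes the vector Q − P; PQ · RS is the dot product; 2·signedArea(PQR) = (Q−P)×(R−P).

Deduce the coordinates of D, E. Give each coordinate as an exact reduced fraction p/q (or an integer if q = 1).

1. E_x = -286/29  [G, F, E are collinear ∩ AE ⟂ GF]
2. E_y = 126/29  [G, F, E are collinear ∩ AE ⟂ GF]
   → E = (-286/29, 126/29)
3. D_x = -22/3  [line 2·x + 5·y + -31/3 = 0 ∩ |DG|² = 181/36]
4. D_y = 5  [line 2·x + 5·y + -31/3 = 0 ∩ |DG|² = 181/36]
   → D = (-22/3, 5)

D = (-22/3, 5)
E = (-286/29, 126/29)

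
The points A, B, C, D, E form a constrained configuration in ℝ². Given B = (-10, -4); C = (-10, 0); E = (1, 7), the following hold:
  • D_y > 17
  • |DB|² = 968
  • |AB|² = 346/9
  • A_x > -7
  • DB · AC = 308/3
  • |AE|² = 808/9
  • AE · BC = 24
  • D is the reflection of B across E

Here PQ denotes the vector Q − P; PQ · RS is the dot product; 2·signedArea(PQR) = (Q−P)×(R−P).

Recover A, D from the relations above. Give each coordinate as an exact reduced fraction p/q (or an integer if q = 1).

1. A_y = 1  [AE · BC = 24]
2. A_x = -19/3  [|AB|² = 346/9]
   → A = (-19/3, 1)
3. D_x = 12  [D is the reflection of B across E]
4. D_y = 18  [D is the reflection of B across E]
   → D = (12, 18)

A = (-19/3, 1)
D = (12, 18)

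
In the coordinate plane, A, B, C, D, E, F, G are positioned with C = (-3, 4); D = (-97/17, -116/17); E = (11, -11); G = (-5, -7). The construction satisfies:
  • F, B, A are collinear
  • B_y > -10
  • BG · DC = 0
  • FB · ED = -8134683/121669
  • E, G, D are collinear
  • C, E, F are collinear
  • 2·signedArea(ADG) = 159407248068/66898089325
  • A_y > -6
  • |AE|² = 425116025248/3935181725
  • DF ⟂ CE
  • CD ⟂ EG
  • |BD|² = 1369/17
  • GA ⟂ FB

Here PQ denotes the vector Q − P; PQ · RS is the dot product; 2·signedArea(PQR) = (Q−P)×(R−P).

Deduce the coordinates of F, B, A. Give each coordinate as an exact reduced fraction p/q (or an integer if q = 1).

A = (8753778747/3935181725, -21369756579/3935181725)
B = (3, -9)
F = (8153/7157, -3112/7157)

1. F_x = 8153/7157  [C, E, F are collinear ∩ DF ⟂ CE]
2. F_y = -3112/7157  [C, E, F are collinear ∩ DF ⟂ CE]
   → F = (8153/7157, -3112/7157)
3. B_x = 3  [BG · DC = 0 ∩ FB · ED = -8134683/121669]
4. B_y = -9  [BG · DC = 0 ∩ FB · ED = -8134683/121669]
   → B = (3, -9)
5. A_x = 8753778747/3935181725  [F, B, A are collinear ∩ GA ⟂ FB]
6. A_y = -21369756579/3935181725  [F, B, A are collinear ∩ GA ⟂ FB]
   → A = (8753778747/3935181725, -21369756579/3935181725)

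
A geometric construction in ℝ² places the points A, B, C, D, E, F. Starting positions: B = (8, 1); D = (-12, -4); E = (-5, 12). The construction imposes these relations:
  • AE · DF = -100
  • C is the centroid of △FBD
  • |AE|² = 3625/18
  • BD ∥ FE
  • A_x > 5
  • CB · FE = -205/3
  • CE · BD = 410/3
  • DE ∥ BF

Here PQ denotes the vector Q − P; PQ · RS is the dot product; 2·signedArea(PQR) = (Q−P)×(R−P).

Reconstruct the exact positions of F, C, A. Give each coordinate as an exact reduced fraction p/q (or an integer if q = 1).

1. F_x = 15  [BD ∥ FE ∩ DE ∥ BF]
2. F_y = 17  [BD ∥ FE ∩ DE ∥ BF]
   → F = (15, 17)
3. C_x = 11/3  [C is the centroid of △FBD]
4. C_y = 14/3  [C is the centroid of △FBD]
   → C = (11/3, 14/3)
5. A_x = 35/6  [line -27·x + -21·y + 217 = 0 ∩ |AE|² = 3625/18]
6. A_y = 17/6  [line -27·x + -21·y + 217 = 0 ∩ |AE|² = 3625/18]
   → A = (35/6, 17/6)

A = (35/6, 17/6)
C = (11/3, 14/3)
F = (15, 17)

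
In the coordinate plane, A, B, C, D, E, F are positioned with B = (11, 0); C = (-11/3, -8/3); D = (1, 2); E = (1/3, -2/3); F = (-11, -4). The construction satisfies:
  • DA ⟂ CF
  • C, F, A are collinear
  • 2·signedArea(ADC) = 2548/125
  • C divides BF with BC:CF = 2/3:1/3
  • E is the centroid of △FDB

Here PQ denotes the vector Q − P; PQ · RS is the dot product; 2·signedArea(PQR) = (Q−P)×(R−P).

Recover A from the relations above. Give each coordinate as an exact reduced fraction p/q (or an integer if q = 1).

1. A_x = 209/125  [C, F, A are collinear ∩ DA ⟂ CF]
2. A_y = -212/125  [C, F, A are collinear ∩ DA ⟂ CF]
   → A = (209/125, -212/125)

A = (209/125, -212/125)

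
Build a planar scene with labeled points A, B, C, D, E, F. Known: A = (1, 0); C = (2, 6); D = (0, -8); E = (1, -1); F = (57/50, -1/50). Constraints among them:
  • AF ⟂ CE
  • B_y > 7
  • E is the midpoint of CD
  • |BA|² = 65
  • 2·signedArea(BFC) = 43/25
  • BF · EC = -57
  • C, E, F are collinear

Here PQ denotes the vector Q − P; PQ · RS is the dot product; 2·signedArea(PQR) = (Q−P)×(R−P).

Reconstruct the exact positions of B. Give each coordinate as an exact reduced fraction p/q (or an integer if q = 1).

1. B_x = 2  [2·signedArea(BFC) = 43/25 ∩ BF · EC = -57]
2. B_y = 8  [2·signedArea(BFC) = 43/25 ∩ BF · EC = -57]
   → B = (2, 8)

B = (2, 8)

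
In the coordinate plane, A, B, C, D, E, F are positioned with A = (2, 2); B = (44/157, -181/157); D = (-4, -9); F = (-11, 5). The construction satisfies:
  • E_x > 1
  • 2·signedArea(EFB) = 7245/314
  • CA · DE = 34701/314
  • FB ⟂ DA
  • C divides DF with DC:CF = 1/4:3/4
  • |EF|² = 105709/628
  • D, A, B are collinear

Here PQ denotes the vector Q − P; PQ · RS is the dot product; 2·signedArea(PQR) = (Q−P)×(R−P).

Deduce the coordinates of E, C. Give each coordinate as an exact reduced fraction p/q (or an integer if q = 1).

C = (-23/4, -11/2)
E = (179/157, 133/314)

1. E_x = 179/157  [line 966/157·x + 1771/157·y + -3703/314 = 0 ∩ |EF|² = 105709/628]
2. E_y = 133/314  [line 966/157·x + 1771/157·y + -3703/314 = 0 ∩ |EF|² = 105709/628]
   → E = (179/157, 133/314)
3. C_x = -23/4  [C divides DF with DC:CF = 1/4:3/4]
4. C_y = -11/2  [C divides DF with DC:CF = 1/4:3/4]
   → C = (-23/4, -11/2)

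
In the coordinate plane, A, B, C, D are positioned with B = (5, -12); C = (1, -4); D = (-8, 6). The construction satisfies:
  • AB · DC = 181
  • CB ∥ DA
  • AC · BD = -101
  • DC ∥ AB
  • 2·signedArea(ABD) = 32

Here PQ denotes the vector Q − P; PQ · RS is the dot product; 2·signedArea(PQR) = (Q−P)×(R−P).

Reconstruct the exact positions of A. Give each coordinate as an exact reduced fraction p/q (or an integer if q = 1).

A = (-4, -2)

1. A_x = -4  [DC ∥ AB ∩ CB ∥ DA]
2. A_y = -2  [DC ∥ AB ∩ CB ∥ DA]
   → A = (-4, -2)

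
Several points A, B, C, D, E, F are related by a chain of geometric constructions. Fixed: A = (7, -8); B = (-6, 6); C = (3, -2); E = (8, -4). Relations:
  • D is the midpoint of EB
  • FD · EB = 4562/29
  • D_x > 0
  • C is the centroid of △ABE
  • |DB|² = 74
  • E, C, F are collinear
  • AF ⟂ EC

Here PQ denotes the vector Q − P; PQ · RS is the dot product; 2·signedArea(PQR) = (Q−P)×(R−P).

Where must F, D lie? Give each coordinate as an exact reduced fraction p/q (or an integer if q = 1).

1. F_x = 247/29  [E, C, F are collinear ∩ AF ⟂ EC]
2. F_y = -122/29  [E, C, F are collinear ∩ AF ⟂ EC]
   → F = (247/29, -122/29)
3. D_x = 1  [D is the midpoint of EB]
4. D_y = 1  [D is the midpoint of EB]
   → D = (1, 1)

D = (1, 1)
F = (247/29, -122/29)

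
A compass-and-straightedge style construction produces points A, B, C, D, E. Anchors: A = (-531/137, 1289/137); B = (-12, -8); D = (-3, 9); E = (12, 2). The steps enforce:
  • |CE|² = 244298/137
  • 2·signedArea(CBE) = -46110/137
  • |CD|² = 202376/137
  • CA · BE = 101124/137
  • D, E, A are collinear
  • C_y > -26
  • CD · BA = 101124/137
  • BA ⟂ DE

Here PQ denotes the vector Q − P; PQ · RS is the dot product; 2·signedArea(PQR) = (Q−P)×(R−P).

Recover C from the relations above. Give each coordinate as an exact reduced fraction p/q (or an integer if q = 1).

C = (-2757/137, -3481/137)

1. C_x = -2757/137  [2·signedArea(CBE) = -46110/137 ∩ CA · BE = 101124/137]
2. C_y = -3481/137  [2·signedArea(CBE) = -46110/137 ∩ CA · BE = 101124/137]
   → C = (-2757/137, -3481/137)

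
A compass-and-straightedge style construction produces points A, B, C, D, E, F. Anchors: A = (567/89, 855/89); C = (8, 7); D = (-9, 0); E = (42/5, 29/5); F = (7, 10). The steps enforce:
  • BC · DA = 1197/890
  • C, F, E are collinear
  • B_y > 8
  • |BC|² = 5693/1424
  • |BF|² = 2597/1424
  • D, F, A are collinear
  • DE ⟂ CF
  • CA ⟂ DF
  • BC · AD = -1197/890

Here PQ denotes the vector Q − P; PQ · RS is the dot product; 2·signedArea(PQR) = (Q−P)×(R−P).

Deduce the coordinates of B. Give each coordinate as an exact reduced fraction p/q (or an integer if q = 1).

1. B_x = 12243/1780  [line 1368/89·x + 855/89·y + -168093/890 = 0 ∩ |BC|² = 5693/1424]
2. B_y = 7703/890  [line 1368/89·x + 855/89·y + -168093/890 = 0 ∩ |BC|² = 5693/1424]
   → B = (12243/1780, 7703/890)

B = (12243/1780, 7703/890)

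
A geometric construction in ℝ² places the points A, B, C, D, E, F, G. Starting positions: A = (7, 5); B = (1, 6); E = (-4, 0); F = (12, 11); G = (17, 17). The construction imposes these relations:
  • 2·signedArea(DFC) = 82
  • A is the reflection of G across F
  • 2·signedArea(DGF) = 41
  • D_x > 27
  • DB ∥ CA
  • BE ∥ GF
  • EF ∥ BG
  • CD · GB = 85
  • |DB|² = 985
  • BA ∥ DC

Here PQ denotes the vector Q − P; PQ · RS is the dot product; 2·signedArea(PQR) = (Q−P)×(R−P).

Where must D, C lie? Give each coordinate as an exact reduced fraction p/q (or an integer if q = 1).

C = (34, 21)
D = (28, 22)

1. D_x = 28  [line 6·x + -5·y + -58 = 0 ∩ |DB|² = 985]
2. D_y = 22  [line 6·x + -5·y + -58 = 0 ∩ |DB|² = 985]
   → D = (28, 22)
3. C_x = 34  [DB ∥ CA ∩ BA ∥ DC]
4. C_y = 21  [DB ∥ CA ∩ BA ∥ DC]
   → C = (34, 21)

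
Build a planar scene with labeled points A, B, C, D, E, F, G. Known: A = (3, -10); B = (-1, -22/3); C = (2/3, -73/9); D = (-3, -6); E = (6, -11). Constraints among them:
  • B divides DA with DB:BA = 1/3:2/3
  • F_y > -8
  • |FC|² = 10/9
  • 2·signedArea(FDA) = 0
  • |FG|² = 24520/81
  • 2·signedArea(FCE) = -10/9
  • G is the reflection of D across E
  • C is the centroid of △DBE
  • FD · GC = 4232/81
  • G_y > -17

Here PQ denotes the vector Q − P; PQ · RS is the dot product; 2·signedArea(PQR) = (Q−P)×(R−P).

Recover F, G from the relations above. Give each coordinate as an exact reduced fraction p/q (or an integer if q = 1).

F = (-1/3, -70/9)
G = (15, -16)

1. F_x = -1/3  [2·signedArea(FDA) = 0 ∩ 2·signedArea(FCE) = -10/9]
2. F_y = -70/9  [2·signedArea(FDA) = 0 ∩ 2·signedArea(FCE) = -10/9]
   → F = (-1/3, -70/9)
3. G_x = 15  [G is the reflection of D across E]
4. G_y = -16  [G is the reflection of D across E]
   → G = (15, -16)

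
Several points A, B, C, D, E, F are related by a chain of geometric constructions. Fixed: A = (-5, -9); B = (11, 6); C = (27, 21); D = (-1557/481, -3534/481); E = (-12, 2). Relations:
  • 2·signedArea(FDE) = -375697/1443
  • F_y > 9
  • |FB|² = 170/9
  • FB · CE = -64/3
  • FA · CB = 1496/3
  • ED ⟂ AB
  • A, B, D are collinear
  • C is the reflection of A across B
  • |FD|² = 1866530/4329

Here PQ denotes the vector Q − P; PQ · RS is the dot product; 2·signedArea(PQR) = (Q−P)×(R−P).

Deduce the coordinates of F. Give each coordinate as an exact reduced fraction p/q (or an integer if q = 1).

F = (26/3, 29/3)

1. F_x = 26/3  [FA · CB = 1496/3 ∩ FB · CE = -64/3]
2. F_y = 29/3  [FA · CB = 1496/3 ∩ FB · CE = -64/3]
   → F = (26/3, 29/3)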